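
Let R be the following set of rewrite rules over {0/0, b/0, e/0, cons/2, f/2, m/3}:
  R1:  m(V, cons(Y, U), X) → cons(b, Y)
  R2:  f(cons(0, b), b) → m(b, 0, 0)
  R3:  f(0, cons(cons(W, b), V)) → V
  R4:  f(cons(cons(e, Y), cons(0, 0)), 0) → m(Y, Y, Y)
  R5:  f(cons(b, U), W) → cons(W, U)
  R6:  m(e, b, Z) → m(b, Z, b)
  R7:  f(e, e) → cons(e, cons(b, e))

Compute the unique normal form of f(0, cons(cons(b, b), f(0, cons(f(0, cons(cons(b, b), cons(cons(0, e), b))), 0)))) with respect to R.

1. f(0, cons(cons(b, b), f(0, cons(f(0, cons(cons(b, b), cons(cons(0, e), b))), 0))))  →  f(0, cons(f(0, cons(cons(b, b), cons(cons(0, e), b))), 0))   [R3 at ε]
2. f(0, cons(f(0, cons(cons(b, b), cons(cons(0, e), b))), 0))  →  f(0, cons(cons(cons(0, e), b), 0))   [R3 at 2.1]
3. f(0, cons(cons(cons(0, e), b), 0))  →  0   [R3 at ε]

0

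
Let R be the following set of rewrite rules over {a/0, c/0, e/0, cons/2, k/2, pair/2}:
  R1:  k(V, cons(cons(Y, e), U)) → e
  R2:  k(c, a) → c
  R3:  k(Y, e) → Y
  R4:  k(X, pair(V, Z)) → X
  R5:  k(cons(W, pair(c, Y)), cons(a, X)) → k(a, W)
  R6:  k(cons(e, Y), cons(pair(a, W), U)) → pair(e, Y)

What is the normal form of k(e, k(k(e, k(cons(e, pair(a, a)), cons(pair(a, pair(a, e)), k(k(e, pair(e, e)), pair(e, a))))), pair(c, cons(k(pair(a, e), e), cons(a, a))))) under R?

1. k(e, k(k(e, k(cons(e, pair(a, a)), cons(pair(a, pair(a, e)), k(k(e, pair(e, e)), pair(e, a))))), pair(c, cons(k(pair(a, e), e), cons(a, a)))))  →  k(e, k(e, k(cons(e, pair(a, a)), cons(pair(a, pair(a, e)), k(k(e, pair(e, e)), pair(e, a))))))   [R4 at 2]
2. k(e, k(e, k(cons(e, pair(a, a)), cons(pair(a, pair(a, e)), k(k(e, pair(e, e)), pair(e, a))))))  →  k(e, k(e, pair(e, pair(a, a))))   [R6 at 2.2]
3. k(e, k(e, pair(e, pair(a, a))))  →  k(e, e)   [R4 at 2]
4. k(e, e)  →  e   [R3 at ε]

e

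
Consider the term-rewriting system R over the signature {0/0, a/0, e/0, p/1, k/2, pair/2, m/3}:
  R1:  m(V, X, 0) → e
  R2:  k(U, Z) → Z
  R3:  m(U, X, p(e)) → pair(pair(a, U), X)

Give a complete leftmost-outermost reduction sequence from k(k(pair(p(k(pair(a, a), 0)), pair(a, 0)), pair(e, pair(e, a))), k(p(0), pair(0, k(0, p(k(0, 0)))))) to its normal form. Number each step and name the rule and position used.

pair(0, p(0))

1. k(k(pair(p(k(pair(a, a), 0)), pair(a, 0)), pair(e, pair(e, a))), k(p(0), pair(0, k(0, p(k(0, 0))))))  →  k(p(0), pair(0, k(0, p(k(0, 0)))))   [R2 at ε]
2. k(p(0), pair(0, k(0, p(k(0, 0)))))  →  pair(0, k(0, p(k(0, 0))))   [R2 at ε]
3. pair(0, k(0, p(k(0, 0))))  →  pair(0, p(k(0, 0)))   [R2 at 2]
4. pair(0, p(k(0, 0)))  →  pair(0, p(0))   [R2 at 2.1]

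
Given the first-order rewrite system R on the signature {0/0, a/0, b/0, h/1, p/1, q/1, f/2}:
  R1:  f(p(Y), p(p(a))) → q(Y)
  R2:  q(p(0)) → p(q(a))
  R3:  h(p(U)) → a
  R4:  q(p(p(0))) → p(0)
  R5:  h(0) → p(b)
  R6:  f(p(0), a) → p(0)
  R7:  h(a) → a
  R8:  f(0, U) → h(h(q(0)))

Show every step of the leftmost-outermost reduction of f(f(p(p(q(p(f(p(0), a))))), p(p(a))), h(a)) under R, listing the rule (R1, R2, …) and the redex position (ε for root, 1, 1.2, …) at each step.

1. f(f(p(p(q(p(f(p(0), a))))), p(p(a))), h(a))  →  f(q(p(q(p(f(p(0), a))))), h(a))   [R1 at 1]
2. f(q(p(q(p(f(p(0), a))))), h(a))  →  f(q(p(q(p(p(0))))), h(a))   [R6 at 1.1.1.1.1]
3. f(q(p(q(p(p(0))))), h(a))  →  f(q(p(p(0))), h(a))   [R4 at 1.1.1]
4. f(q(p(p(0))), h(a))  →  f(p(0), h(a))   [R4 at 1]
5. f(p(0), h(a))  →  f(p(0), a)   [R7 at 2]
6. f(p(0), a)  →  p(0)   [R6 at ε]

p(0)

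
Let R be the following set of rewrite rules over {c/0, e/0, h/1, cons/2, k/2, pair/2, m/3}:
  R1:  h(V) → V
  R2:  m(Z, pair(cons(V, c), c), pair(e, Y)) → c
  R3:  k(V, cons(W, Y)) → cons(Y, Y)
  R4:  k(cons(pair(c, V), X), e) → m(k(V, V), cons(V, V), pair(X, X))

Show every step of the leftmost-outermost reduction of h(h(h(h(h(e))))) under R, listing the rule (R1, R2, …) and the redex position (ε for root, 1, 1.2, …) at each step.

e

1. h(h(h(h(h(e)))))  →  h(h(h(h(e))))   [R1 at ε]
2. h(h(h(h(e))))  →  h(h(h(e)))   [R1 at ε]
3. h(h(h(e)))  →  h(h(e))   [R1 at ε]
4. h(h(e))  →  h(e)   [R1 at ε]
5. h(e)  →  e   [R1 at ε]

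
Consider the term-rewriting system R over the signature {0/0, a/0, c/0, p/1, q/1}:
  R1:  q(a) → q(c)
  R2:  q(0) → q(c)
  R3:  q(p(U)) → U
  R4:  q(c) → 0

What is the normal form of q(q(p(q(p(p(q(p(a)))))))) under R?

a

1. q(q(p(q(p(p(q(p(a))))))))  →  q(q(p(p(q(p(a))))))   [R3 at 1]
2. q(q(p(p(q(p(a))))))  →  q(p(q(p(a))))   [R3 at 1]
3. q(p(q(p(a))))  →  q(p(a))   [R3 at ε]
4. q(p(a))  →  a   [R3 at ε]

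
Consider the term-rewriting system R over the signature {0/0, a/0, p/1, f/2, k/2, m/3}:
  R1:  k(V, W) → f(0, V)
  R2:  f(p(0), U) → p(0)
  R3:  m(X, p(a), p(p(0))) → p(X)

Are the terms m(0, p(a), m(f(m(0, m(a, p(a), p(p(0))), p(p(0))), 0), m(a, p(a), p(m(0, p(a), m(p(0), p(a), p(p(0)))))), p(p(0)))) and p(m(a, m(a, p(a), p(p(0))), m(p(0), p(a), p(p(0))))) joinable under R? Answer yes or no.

no — NF(t₁) = p(0), NF(t₂) = p(p(a))

Reduce t₁ = m(0, p(a), m(f(m(0, m(a, p(a), p(p(0))), p(p(0))), 0), m(a, p(a), p(m(0, p(a), m(p(0), p(a), p(p(0)))))), p(p(0)))):
1. m(0, p(a), m(f(m(0, m(a, p(a), p(p(0))), p(p(0))), 0), m(a, p(a), p(m(0, p(a), m(p(0), p(a), p(p(0)))))), p(p(0))))  →  m(0, p(a), m(f(m(0, p(a), p(p(0))), 0), m(a, p(a), p(m(0, p(a), m(p(0), p(a), p(p(0)))))), p(p(0))))   [R3 at 3.1.1.2]
2. m(0, p(a), m(f(m(0, p(a), p(p(0))), 0), m(a, p(a), p(m(0, p(a), m(p(0), p(a), p(p(0)))))), p(p(0))))  →  m(0, p(a), m(f(p(0), 0), m(a, p(a), p(m(0, p(a), m(p(0), p(a), p(p(0)))))), p(p(0))))   [R3 at 3.1.1]
3. m(0, p(a), m(f(p(0), 0), m(a, p(a), p(m(0, p(a), m(p(0), p(a), p(p(0)))))), p(p(0))))  →  m(0, p(a), m(p(0), m(a, p(a), p(m(0, p(a), m(p(0), p(a), p(p(0)))))), p(p(0))))   [R2 at 3.1]
4. m(0, p(a), m(p(0), m(a, p(a), p(m(0, p(a), m(p(0), p(a), p(p(0)))))), p(p(0))))  →  m(0, p(a), m(p(0), m(a, p(a), p(m(0, p(a), p(p(0))))), p(p(0))))   [R3 at 3.2.3.1.3]
5. m(0, p(a), m(p(0), m(a, p(a), p(m(0, p(a), p(p(0))))), p(p(0))))  →  m(0, p(a), m(p(0), m(a, p(a), p(p(0))), p(p(0))))   [R3 at 3.2.3.1]
6. m(0, p(a), m(p(0), m(a, p(a), p(p(0))), p(p(0))))  →  m(0, p(a), m(p(0), p(a), p(p(0))))   [R3 at 3.2]
7. m(0, p(a), m(p(0), p(a), p(p(0))))  →  m(0, p(a), p(p(0)))   [R3 at 3]
8. m(0, p(a), p(p(0)))  →  p(0)   [R3 at ε]

Reduce t₂ = p(m(a, m(a, p(a), p(p(0))), m(p(0), p(a), p(p(0))))):
1. p(m(a, m(a, p(a), p(p(0))), m(p(0), p(a), p(p(0)))))  →  p(m(a, p(a), m(p(0), p(a), p(p(0)))))   [R3 at 1.2]
2. p(m(a, p(a), m(p(0), p(a), p(p(0)))))  →  p(m(a, p(a), p(p(0))))   [R3 at 1.3]
3. p(m(a, p(a), p(p(0))))  →  p(p(a))   [R3 at 1]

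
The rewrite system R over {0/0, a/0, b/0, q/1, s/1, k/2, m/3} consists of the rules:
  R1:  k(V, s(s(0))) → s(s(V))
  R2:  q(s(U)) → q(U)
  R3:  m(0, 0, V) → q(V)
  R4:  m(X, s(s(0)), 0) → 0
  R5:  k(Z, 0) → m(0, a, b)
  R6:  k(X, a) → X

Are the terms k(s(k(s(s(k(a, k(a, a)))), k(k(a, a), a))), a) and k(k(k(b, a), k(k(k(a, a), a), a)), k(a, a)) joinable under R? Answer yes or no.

no — NF(t₁) = s(s(s(a))), NF(t₂) = b

Reduce t₁ = k(s(k(s(s(k(a, k(a, a)))), k(k(a, a), a))), a):
1. k(s(k(s(s(k(a, k(a, a)))), k(k(a, a), a))), a)  →  s(k(s(s(k(a, k(a, a)))), k(k(a, a), a)))   [R6 at ε]
2. s(k(s(s(k(a, k(a, a)))), k(k(a, a), a)))  →  s(k(s(s(k(a, a))), k(k(a, a), a)))   [R6 at 1.1.1.1.2]
3. s(k(s(s(k(a, a))), k(k(a, a), a)))  →  s(k(s(s(a)), k(k(a, a), a)))   [R6 at 1.1.1.1]
4. s(k(s(s(a)), k(k(a, a), a)))  →  s(k(s(s(a)), k(a, a)))   [R6 at 1.2]
5. s(k(s(s(a)), k(a, a)))  →  s(k(s(s(a)), a))   [R6 at 1.2]
6. s(k(s(s(a)), a))  →  s(s(s(a)))   [R6 at 1]

Reduce t₂ = k(k(k(b, a), k(k(k(a, a), a), a)), k(a, a)):
1. k(k(k(b, a), k(k(k(a, a), a), a)), k(a, a))  →  k(k(b, k(k(k(a, a), a), a)), k(a, a))   [R6 at 1.1]
2. k(k(b, k(k(k(a, a), a), a)), k(a, a))  →  k(k(b, k(k(a, a), a)), k(a, a))   [R6 at 1.2]
3. k(k(b, k(k(a, a), a)), k(a, a))  →  k(k(b, k(a, a)), k(a, a))   [R6 at 1.2]
4. k(k(b, k(a, a)), k(a, a))  →  k(k(b, a), k(a, a))   [R6 at 1.2]
5. k(k(b, a), k(a, a))  →  k(b, k(a, a))   [R6 at 1]
6. k(b, k(a, a))  →  k(b, a)   [R6 at 2]
7. k(b, a)  →  b   [R6 at ε]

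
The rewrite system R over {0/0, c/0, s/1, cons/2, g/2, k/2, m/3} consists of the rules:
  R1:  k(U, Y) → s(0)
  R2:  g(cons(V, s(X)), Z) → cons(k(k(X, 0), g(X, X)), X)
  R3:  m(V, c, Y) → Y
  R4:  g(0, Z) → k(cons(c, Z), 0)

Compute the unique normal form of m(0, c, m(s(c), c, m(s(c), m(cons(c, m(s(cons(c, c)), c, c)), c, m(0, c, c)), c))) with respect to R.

1. m(0, c, m(s(c), c, m(s(c), m(cons(c, m(s(cons(c, c)), c, c)), c, m(0, c, c)), c)))  →  m(s(c), c, m(s(c), m(cons(c, m(s(cons(c, c)), c, c)), c, m(0, c, c)), c))   [R3 at ε]
2. m(s(c), c, m(s(c), m(cons(c, m(s(cons(c, c)), c, c)), c, m(0, c, c)), c))  →  m(s(c), m(cons(c, m(s(cons(c, c)), c, c)), c, m(0, c, c)), c)   [R3 at ε]
3. m(s(c), m(cons(c, m(s(cons(c, c)), c, c)), c, m(0, c, c)), c)  →  m(s(c), m(0, c, c), c)   [R3 at 2]
4. m(s(c), m(0, c, c), c)  →  m(s(c), c, c)   [R3 at 2]
5. m(s(c), c, c)  →  c   [R3 at ε]

c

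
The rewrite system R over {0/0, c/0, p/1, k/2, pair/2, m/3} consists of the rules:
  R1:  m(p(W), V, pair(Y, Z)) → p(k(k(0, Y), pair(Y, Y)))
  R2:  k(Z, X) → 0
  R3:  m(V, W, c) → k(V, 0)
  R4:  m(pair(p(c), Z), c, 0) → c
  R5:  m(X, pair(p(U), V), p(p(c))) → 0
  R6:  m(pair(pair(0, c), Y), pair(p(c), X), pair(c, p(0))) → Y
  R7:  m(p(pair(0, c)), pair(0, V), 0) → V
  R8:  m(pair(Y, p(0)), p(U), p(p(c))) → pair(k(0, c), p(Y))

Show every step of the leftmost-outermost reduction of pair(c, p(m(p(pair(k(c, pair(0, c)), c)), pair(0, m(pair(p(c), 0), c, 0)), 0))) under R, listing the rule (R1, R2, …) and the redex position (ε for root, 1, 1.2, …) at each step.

1. pair(c, p(m(p(pair(k(c, pair(0, c)), c)), pair(0, m(pair(p(c), 0), c, 0)), 0)))  →  pair(c, p(m(p(pair(0, c)), pair(0, m(pair(p(c), 0), c, 0)), 0)))   [R2 at 2.1.1.1.1]
2. pair(c, p(m(p(pair(0, c)), pair(0, m(pair(p(c), 0), c, 0)), 0)))  →  pair(c, p(m(pair(p(c), 0), c, 0)))   [R7 at 2.1]
3. pair(c, p(m(pair(p(c), 0), c, 0)))  →  pair(c, p(c))   [R4 at 2.1]

pair(c, p(c))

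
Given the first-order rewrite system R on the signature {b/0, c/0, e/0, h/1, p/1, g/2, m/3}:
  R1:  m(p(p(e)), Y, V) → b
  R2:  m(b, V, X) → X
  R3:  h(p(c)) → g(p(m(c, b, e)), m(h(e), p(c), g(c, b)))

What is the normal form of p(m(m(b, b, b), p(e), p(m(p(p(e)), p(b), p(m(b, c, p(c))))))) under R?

p(p(b))

1. p(m(m(b, b, b), p(e), p(m(p(p(e)), p(b), p(m(b, c, p(c)))))))  →  p(m(b, p(e), p(m(p(p(e)), p(b), p(m(b, c, p(c)))))))   [R2 at 1.1]
2. p(m(b, p(e), p(m(p(p(e)), p(b), p(m(b, c, p(c)))))))  →  p(p(m(p(p(e)), p(b), p(m(b, c, p(c))))))   [R2 at 1]
3. p(p(m(p(p(e)), p(b), p(m(b, c, p(c))))))  →  p(p(b))   [R1 at 1.1]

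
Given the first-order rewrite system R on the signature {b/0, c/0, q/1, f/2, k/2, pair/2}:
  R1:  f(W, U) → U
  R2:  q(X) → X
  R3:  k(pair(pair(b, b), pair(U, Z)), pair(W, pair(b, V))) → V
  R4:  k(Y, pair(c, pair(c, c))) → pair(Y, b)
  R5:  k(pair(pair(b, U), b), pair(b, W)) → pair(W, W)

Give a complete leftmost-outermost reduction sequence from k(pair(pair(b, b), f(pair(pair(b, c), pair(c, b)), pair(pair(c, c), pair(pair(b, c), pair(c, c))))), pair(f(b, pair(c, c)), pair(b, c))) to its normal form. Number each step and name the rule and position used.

1. k(pair(pair(b, b), f(pair(pair(b, c), pair(c, b)), pair(pair(c, c), pair(pair(b, c), pair(c, c))))), pair(f(b, pair(c, c)), pair(b, c)))  →  k(pair(pair(b, b), pair(pair(c, c), pair(pair(b, c), pair(c, c)))), pair(f(b, pair(c, c)), pair(b, c)))   [R1 at 1.2]
2. k(pair(pair(b, b), pair(pair(c, c), pair(pair(b, c), pair(c, c)))), pair(f(b, pair(c, c)), pair(b, c)))  →  c   [R3 at ε]

c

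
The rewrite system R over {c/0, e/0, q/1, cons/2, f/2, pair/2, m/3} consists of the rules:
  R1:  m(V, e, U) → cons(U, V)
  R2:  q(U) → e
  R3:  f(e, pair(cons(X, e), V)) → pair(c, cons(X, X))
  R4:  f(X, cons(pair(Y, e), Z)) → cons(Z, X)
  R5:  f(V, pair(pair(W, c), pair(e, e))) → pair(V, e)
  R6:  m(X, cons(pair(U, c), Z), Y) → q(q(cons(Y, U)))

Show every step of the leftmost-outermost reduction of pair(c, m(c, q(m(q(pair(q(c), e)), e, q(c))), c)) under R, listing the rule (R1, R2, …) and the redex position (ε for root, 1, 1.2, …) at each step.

1. pair(c, m(c, q(m(q(pair(q(c), e)), e, q(c))), c))  →  pair(c, m(c, e, c))   [R2 at 2.2]
2. pair(c, m(c, e, c))  →  pair(c, cons(c, c))   [R1 at 2]

pair(c, cons(c, c))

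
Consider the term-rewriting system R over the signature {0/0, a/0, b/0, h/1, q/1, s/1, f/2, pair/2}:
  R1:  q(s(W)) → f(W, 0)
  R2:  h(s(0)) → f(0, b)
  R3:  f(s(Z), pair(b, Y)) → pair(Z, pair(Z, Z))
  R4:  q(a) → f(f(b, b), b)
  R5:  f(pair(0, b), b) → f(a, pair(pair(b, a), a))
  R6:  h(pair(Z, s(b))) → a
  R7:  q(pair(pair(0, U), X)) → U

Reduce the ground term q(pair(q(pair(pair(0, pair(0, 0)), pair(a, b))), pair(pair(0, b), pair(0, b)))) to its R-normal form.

1. q(pair(q(pair(pair(0, pair(0, 0)), pair(a, b))), pair(pair(0, b), pair(0, b))))  →  q(pair(pair(0, 0), pair(pair(0, b), pair(0, b))))   [R7 at 1.1]
2. q(pair(pair(0, 0), pair(pair(0, b), pair(0, b))))  →  0   [R7 at ε]

0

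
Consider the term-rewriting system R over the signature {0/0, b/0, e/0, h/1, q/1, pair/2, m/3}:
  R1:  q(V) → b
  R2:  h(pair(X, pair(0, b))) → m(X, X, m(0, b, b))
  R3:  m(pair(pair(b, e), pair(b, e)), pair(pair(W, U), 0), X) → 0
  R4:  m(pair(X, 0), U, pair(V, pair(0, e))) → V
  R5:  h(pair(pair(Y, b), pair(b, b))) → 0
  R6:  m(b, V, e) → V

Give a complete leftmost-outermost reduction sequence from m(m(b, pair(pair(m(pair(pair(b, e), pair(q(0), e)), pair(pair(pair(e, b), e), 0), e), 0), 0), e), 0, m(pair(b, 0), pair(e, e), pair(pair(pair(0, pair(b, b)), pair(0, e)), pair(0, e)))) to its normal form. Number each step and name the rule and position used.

pair(0, pair(b, b))

1. m(m(b, pair(pair(m(pair(pair(b, e), pair(q(0), e)), pair(pair(pair(e, b), e), 0), e), 0), 0), e), 0, m(pair(b, 0), pair(e, e), pair(pair(pair(0, pair(b, b)), pair(0, e)), pair(0, e))))  →  m(pair(pair(m(pair(pair(b, e), pair(q(0), e)), pair(pair(pair(e, b), e), 0), e), 0), 0), 0, m(pair(b, 0), pair(e, e), pair(pair(pair(0, pair(b, b)), pair(0, e)), pair(0, e))))   [R6 at 1]
2. m(pair(pair(m(pair(pair(b, e), pair(q(0), e)), pair(pair(pair(e, b), e), 0), e), 0), 0), 0, m(pair(b, 0), pair(e, e), pair(pair(pair(0, pair(b, b)), pair(0, e)), pair(0, e))))  →  m(pair(pair(m(pair(pair(b, e), pair(b, e)), pair(pair(pair(e, b), e), 0), e), 0), 0), 0, m(pair(b, 0), pair(e, e), pair(pair(pair(0, pair(b, b)), pair(0, e)), pair(0, e))))   [R1 at 1.1.1.1.2.1]
3. m(pair(pair(m(pair(pair(b, e), pair(b, e)), pair(pair(pair(e, b), e), 0), e), 0), 0), 0, m(pair(b, 0), pair(e, e), pair(pair(pair(0, pair(b, b)), pair(0, e)), pair(0, e))))  →  m(pair(pair(0, 0), 0), 0, m(pair(b, 0), pair(e, e), pair(pair(pair(0, pair(b, b)), pair(0, e)), pair(0, e))))   [R3 at 1.1.1]
4. m(pair(pair(0, 0), 0), 0, m(pair(b, 0), pair(e, e), pair(pair(pair(0, pair(b, b)), pair(0, e)), pair(0, e))))  →  m(pair(pair(0, 0), 0), 0, pair(pair(0, pair(b, b)), pair(0, e)))   [R4 at 3]
5. m(pair(pair(0, 0), 0), 0, pair(pair(0, pair(b, b)), pair(0, e)))  →  pair(0, pair(b, b))   [R4 at ε]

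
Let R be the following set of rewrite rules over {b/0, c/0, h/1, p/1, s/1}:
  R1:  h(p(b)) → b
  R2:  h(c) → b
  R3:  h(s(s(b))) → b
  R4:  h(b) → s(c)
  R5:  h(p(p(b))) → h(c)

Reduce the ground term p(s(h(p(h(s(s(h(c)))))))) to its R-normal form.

p(s(b))

1. p(s(h(p(h(s(s(h(c))))))))  →  p(s(h(p(h(s(s(b)))))))   [R2 at 1.1.1.1.1.1.1]
2. p(s(h(p(h(s(s(b)))))))  →  p(s(h(p(b))))   [R3 at 1.1.1.1]
3. p(s(h(p(b))))  →  p(s(b))   [R1 at 1.1]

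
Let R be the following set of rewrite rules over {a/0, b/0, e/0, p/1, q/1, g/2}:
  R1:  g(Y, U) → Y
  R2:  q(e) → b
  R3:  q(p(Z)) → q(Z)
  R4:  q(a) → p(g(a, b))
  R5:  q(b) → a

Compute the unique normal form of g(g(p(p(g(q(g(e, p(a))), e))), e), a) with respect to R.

p(p(b))

1. g(g(p(p(g(q(g(e, p(a))), e))), e), a)  →  g(p(p(g(q(g(e, p(a))), e))), e)   [R1 at ε]
2. g(p(p(g(q(g(e, p(a))), e))), e)  →  p(p(g(q(g(e, p(a))), e)))   [R1 at ε]
3. p(p(g(q(g(e, p(a))), e)))  →  p(p(q(g(e, p(a)))))   [R1 at 1.1]
4. p(p(q(g(e, p(a)))))  →  p(p(q(e)))   [R1 at 1.1.1]
5. p(p(q(e)))  →  p(p(b))   [R2 at 1.1]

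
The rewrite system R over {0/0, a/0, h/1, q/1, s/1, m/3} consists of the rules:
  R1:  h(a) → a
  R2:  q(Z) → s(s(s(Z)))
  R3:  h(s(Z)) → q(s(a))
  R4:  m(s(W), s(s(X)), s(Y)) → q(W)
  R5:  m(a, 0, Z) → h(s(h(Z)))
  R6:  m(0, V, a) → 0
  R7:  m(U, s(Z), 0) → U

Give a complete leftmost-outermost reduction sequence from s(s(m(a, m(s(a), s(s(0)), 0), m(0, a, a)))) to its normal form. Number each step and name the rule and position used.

s(s(a))

1. s(s(m(a, m(s(a), s(s(0)), 0), m(0, a, a))))  →  s(s(m(a, s(a), m(0, a, a))))   [R7 at 1.1.2]
2. s(s(m(a, s(a), m(0, a, a))))  →  s(s(m(a, s(a), 0)))   [R6 at 1.1.3]
3. s(s(m(a, s(a), 0)))  →  s(s(a))   [R7 at 1.1]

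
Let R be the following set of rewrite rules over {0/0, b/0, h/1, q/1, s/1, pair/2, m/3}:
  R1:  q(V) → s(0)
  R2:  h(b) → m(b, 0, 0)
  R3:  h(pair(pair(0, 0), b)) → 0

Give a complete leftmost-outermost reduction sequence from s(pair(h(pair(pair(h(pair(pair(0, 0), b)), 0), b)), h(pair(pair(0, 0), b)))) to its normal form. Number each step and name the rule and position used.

1. s(pair(h(pair(pair(h(pair(pair(0, 0), b)), 0), b)), h(pair(pair(0, 0), b))))  →  s(pair(h(pair(pair(0, 0), b)), h(pair(pair(0, 0), b))))   [R3 at 1.1.1.1.1]
2. s(pair(h(pair(pair(0, 0), b)), h(pair(pair(0, 0), b))))  →  s(pair(0, h(pair(pair(0, 0), b))))   [R3 at 1.1]
3. s(pair(0, h(pair(pair(0, 0), b))))  →  s(pair(0, 0))   [R3 at 1.2]

s(pair(0, 0))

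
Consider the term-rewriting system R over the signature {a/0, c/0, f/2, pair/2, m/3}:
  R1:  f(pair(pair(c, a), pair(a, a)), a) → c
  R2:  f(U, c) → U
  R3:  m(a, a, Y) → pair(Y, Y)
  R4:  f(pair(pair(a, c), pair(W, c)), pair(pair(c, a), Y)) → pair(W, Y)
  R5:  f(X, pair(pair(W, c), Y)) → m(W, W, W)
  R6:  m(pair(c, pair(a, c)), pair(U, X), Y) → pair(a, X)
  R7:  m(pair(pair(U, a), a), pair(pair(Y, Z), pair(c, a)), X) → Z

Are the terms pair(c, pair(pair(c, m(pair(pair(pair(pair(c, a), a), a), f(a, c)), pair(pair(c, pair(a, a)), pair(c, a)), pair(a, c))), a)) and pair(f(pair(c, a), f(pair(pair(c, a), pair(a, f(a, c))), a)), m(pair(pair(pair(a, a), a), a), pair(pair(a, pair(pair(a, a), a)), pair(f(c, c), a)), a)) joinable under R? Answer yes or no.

Reduce t₁ = pair(c, pair(pair(c, m(pair(pair(pair(pair(c, a), a), a), f(a, c)), pair(pair(c, pair(a, a)), pair(c, a)), pair(a, c))), a)):
1. pair(c, pair(pair(c, m(pair(pair(pair(pair(c, a), a), a), f(a, c)), pair(pair(c, pair(a, a)), pair(c, a)), pair(a, c))), a))  →  pair(c, pair(pair(c, m(pair(pair(pair(pair(c, a), a), a), a), pair(pair(c, pair(a, a)), pair(c, a)), pair(a, c))), a))   [R2 at 2.1.2.1.2]
2. pair(c, pair(pair(c, m(pair(pair(pair(pair(c, a), a), a), a), pair(pair(c, pair(a, a)), pair(c, a)), pair(a, c))), a))  →  pair(c, pair(pair(c, pair(a, a)), a))   [R7 at 2.1.2]

Reduce t₂ = pair(f(pair(c, a), f(pair(pair(c, a), pair(a, f(a, c))), a)), m(pair(pair(pair(a, a), a), a), pair(pair(a, pair(pair(a, a), a)), pair(f(c, c), a)), a)):
1. pair(f(pair(c, a), f(pair(pair(c, a), pair(a, f(a, c))), a)), m(pair(pair(pair(a, a), a), a), pair(pair(a, pair(pair(a, a), a)), pair(f(c, c), a)), a))  →  pair(f(pair(c, a), f(pair(pair(c, a), pair(a, a)), a)), m(pair(pair(pair(a, a), a), a), pair(pair(a, pair(pair(a, a), a)), pair(f(c, c), a)), a))   [R2 at 1.2.1.2.2]
2. pair(f(pair(c, a), f(pair(pair(c, a), pair(a, a)), a)), m(pair(pair(pair(a, a), a), a), pair(pair(a, pair(pair(a, a), a)), pair(f(c, c), a)), a))  →  pair(f(pair(c, a), c), m(pair(pair(pair(a, a), a), a), pair(pair(a, pair(pair(a, a), a)), pair(f(c, c), a)), a))   [R1 at 1.2]
3. pair(f(pair(c, a), c), m(pair(pair(pair(a, a), a), a), pair(pair(a, pair(pair(a, a), a)), pair(f(c, c), a)), a))  →  pair(pair(c, a), m(pair(pair(pair(a, a), a), a), pair(pair(a, pair(pair(a, a), a)), pair(f(c, c), a)), a))   [R2 at 1]
4. pair(pair(c, a), m(pair(pair(pair(a, a), a), a), pair(pair(a, pair(pair(a, a), a)), pair(f(c, c), a)), a))  →  pair(pair(c, a), m(pair(pair(pair(a, a), a), a), pair(pair(a, pair(pair(a, a), a)), pair(c, a)), a))   [R2 at 2.2.2.1]
5. pair(pair(c, a), m(pair(pair(pair(a, a), a), a), pair(pair(a, pair(pair(a, a), a)), pair(c, a)), a))  →  pair(pair(c, a), pair(pair(a, a), a))   [R7 at 2]

no — NF(t₁) = pair(c, pair(pair(c, pair(a, a)), a)), NF(t₂) = pair(pair(c, a), pair(pair(a, a), a))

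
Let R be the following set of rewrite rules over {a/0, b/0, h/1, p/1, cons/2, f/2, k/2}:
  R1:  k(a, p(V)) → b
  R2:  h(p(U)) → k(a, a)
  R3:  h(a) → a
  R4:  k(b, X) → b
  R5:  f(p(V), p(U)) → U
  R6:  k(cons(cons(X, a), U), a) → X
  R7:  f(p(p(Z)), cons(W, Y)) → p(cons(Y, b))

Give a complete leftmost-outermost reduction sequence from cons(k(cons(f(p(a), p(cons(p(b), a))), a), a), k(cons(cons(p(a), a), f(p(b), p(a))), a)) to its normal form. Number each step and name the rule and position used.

1. cons(k(cons(f(p(a), p(cons(p(b), a))), a), a), k(cons(cons(p(a), a), f(p(b), p(a))), a))  →  cons(k(cons(cons(p(b), a), a), a), k(cons(cons(p(a), a), f(p(b), p(a))), a))   [R5 at 1.1.1]
2. cons(k(cons(cons(p(b), a), a), a), k(cons(cons(p(a), a), f(p(b), p(a))), a))  →  cons(p(b), k(cons(cons(p(a), a), f(p(b), p(a))), a))   [R6 at 1]
3. cons(p(b), k(cons(cons(p(a), a), f(p(b), p(a))), a))  →  cons(p(b), p(a))   [R6 at 2]

cons(p(b), p(a))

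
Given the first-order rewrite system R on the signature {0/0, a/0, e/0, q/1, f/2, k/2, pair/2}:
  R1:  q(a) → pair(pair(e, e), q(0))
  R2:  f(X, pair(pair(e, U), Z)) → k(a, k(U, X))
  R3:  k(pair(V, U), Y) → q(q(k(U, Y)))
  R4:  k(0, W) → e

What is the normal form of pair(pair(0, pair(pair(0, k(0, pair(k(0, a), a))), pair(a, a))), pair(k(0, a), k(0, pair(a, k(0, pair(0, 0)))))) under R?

1. pair(pair(0, pair(pair(0, k(0, pair(k(0, a), a))), pair(a, a))), pair(k(0, a), k(0, pair(a, k(0, pair(0, 0))))))  →  pair(pair(0, pair(pair(0, e), pair(a, a))), pair(k(0, a), k(0, pair(a, k(0, pair(0, 0))))))   [R4 at 1.2.1.2]
2. pair(pair(0, pair(pair(0, e), pair(a, a))), pair(k(0, a), k(0, pair(a, k(0, pair(0, 0))))))  →  pair(pair(0, pair(pair(0, e), pair(a, a))), pair(e, k(0, pair(a, k(0, pair(0, 0))))))   [R4 at 2.1]
3. pair(pair(0, pair(pair(0, e), pair(a, a))), pair(e, k(0, pair(a, k(0, pair(0, 0))))))  →  pair(pair(0, pair(pair(0, e), pair(a, a))), pair(e, e))   [R4 at 2.2]

pair(pair(0, pair(pair(0, e), pair(a, a))), pair(e, e))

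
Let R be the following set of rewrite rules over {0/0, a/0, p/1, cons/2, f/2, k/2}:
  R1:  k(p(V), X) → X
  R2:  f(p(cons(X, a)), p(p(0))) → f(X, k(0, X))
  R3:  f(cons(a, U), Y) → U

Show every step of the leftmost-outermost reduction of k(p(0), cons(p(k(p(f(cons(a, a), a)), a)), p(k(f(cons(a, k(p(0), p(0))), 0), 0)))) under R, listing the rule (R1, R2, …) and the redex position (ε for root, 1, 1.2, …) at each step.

1. k(p(0), cons(p(k(p(f(cons(a, a), a)), a)), p(k(f(cons(a, k(p(0), p(0))), 0), 0))))  →  cons(p(k(p(f(cons(a, a), a)), a)), p(k(f(cons(a, k(p(0), p(0))), 0), 0)))   [R1 at ε]
2. cons(p(k(p(f(cons(a, a), a)), a)), p(k(f(cons(a, k(p(0), p(0))), 0), 0)))  →  cons(p(a), p(k(f(cons(a, k(p(0), p(0))), 0), 0)))   [R1 at 1.1]
3. cons(p(a), p(k(f(cons(a, k(p(0), p(0))), 0), 0)))  →  cons(p(a), p(k(k(p(0), p(0)), 0)))   [R3 at 2.1.1]
4. cons(p(a), p(k(k(p(0), p(0)), 0)))  →  cons(p(a), p(k(p(0), 0)))   [R1 at 2.1.1]
5. cons(p(a), p(k(p(0), 0)))  →  cons(p(a), p(0))   [R1 at 2.1]

cons(p(a), p(0))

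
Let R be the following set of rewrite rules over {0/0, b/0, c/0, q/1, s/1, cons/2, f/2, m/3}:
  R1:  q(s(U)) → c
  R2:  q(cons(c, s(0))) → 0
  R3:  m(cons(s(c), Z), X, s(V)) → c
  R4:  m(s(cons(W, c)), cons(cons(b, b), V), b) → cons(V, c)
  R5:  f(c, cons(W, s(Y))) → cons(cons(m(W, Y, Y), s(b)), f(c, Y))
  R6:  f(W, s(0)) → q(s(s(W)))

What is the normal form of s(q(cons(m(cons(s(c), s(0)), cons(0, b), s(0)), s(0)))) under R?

1. s(q(cons(m(cons(s(c), s(0)), cons(0, b), s(0)), s(0))))  →  s(q(cons(c, s(0))))   [R3 at 1.1.1]
2. s(q(cons(c, s(0))))  →  s(0)   [R2 at 1]

s(0)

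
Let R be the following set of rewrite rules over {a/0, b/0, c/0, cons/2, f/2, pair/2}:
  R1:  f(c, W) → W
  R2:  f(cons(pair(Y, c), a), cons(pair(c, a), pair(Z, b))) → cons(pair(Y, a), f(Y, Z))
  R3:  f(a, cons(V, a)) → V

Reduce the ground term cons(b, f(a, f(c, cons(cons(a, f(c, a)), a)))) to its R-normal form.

cons(b, cons(a, a))

1. cons(b, f(a, f(c, cons(cons(a, f(c, a)), a))))  →  cons(b, f(a, cons(cons(a, f(c, a)), a)))   [R1 at 2.2]
2. cons(b, f(a, cons(cons(a, f(c, a)), a)))  →  cons(b, cons(a, f(c, a)))   [R3 at 2]
3. cons(b, cons(a, f(c, a)))  →  cons(b, cons(a, a))   [R1 at 2.2]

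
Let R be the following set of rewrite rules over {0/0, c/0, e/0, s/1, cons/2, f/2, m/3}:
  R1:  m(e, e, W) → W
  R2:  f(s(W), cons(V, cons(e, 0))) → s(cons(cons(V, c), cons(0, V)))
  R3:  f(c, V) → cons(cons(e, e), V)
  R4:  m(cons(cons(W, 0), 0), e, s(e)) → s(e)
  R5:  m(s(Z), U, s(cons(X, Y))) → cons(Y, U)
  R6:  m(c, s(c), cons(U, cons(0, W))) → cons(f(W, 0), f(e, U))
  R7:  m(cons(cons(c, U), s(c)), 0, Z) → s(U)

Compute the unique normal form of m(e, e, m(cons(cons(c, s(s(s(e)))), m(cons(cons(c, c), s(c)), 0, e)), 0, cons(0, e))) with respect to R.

s(s(s(s(e))))

1. m(e, e, m(cons(cons(c, s(s(s(e)))), m(cons(cons(c, c), s(c)), 0, e)), 0, cons(0, e)))  →  m(cons(cons(c, s(s(s(e)))), m(cons(cons(c, c), s(c)), 0, e)), 0, cons(0, e))   [R1 at ε]
2. m(cons(cons(c, s(s(s(e)))), m(cons(cons(c, c), s(c)), 0, e)), 0, cons(0, e))  →  m(cons(cons(c, s(s(s(e)))), s(c)), 0, cons(0, e))   [R7 at 1.2]
3. m(cons(cons(c, s(s(s(e)))), s(c)), 0, cons(0, e))  →  s(s(s(s(e))))   [R7 at ε]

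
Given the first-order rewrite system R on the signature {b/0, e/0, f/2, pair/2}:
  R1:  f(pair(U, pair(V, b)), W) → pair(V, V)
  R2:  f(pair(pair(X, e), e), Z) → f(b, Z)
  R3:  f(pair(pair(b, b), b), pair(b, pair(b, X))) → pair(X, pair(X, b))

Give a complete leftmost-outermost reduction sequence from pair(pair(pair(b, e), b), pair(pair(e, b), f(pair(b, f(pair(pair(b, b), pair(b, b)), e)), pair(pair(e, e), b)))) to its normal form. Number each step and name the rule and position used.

pair(pair(pair(b, e), b), pair(pair(e, b), pair(b, b)))

1. pair(pair(pair(b, e), b), pair(pair(e, b), f(pair(b, f(pair(pair(b, b), pair(b, b)), e)), pair(pair(e, e), b))))  →  pair(pair(pair(b, e), b), pair(pair(e, b), f(pair(b, pair(b, b)), pair(pair(e, e), b))))   [R1 at 2.2.1.2]
2. pair(pair(pair(b, e), b), pair(pair(e, b), f(pair(b, pair(b, b)), pair(pair(e, e), b))))  →  pair(pair(pair(b, e), b), pair(pair(e, b), pair(b, b)))   [R1 at 2.2]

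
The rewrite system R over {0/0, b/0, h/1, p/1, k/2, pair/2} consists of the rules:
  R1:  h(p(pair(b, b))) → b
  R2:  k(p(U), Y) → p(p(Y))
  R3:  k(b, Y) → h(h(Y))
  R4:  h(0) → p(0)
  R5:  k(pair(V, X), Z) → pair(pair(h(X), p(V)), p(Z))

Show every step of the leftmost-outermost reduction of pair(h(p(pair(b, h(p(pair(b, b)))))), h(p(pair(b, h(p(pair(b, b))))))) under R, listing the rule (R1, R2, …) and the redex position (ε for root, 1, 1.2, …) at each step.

pair(b, b)

1. pair(h(p(pair(b, h(p(pair(b, b)))))), h(p(pair(b, h(p(pair(b, b)))))))  →  pair(h(p(pair(b, b))), h(p(pair(b, h(p(pair(b, b)))))))   [R1 at 1.1.1.2]
2. pair(h(p(pair(b, b))), h(p(pair(b, h(p(pair(b, b)))))))  →  pair(b, h(p(pair(b, h(p(pair(b, b)))))))   [R1 at 1]
3. pair(b, h(p(pair(b, h(p(pair(b, b)))))))  →  pair(b, h(p(pair(b, b))))   [R1 at 2.1.1.2]
4. pair(b, h(p(pair(b, b))))  →  pair(b, b)   [R1 at 2]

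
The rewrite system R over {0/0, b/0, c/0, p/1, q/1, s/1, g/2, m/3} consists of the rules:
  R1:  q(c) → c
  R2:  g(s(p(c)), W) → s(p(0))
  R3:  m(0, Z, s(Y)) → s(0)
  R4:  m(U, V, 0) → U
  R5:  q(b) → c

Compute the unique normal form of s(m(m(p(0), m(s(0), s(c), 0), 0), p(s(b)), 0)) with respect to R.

s(p(0))

1. s(m(m(p(0), m(s(0), s(c), 0), 0), p(s(b)), 0))  →  s(m(p(0), m(s(0), s(c), 0), 0))   [R4 at 1]
2. s(m(p(0), m(s(0), s(c), 0), 0))  →  s(p(0))   [R4 at 1]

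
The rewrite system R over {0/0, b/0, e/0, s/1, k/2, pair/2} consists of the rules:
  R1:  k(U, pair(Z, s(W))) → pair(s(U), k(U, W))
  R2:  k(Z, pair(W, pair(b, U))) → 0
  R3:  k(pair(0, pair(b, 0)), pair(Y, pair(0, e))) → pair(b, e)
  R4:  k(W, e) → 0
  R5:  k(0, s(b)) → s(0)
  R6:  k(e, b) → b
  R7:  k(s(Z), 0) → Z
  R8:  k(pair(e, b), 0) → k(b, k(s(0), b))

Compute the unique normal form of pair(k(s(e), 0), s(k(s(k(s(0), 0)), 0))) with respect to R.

pair(e, s(0))

1. pair(k(s(e), 0), s(k(s(k(s(0), 0)), 0)))  →  pair(e, s(k(s(k(s(0), 0)), 0)))   [R7 at 1]
2. pair(e, s(k(s(k(s(0), 0)), 0)))  →  pair(e, s(k(s(0), 0)))   [R7 at 2.1]
3. pair(e, s(k(s(0), 0)))  →  pair(e, s(0))   [R7 at 2.1]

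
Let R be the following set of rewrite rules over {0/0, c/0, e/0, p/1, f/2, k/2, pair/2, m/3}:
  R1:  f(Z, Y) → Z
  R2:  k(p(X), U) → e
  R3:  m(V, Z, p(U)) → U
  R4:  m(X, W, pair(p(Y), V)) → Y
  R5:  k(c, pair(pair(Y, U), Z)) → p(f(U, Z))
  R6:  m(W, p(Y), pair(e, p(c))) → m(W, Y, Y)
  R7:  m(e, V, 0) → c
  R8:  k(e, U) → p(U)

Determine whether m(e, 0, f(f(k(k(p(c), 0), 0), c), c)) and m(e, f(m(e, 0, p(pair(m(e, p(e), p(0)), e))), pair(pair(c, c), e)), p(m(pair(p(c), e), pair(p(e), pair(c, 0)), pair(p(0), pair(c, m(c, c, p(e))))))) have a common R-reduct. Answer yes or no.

yes — NF(t₁) = 0, NF(t₂) = 0

Reduce t₁ = m(e, 0, f(f(k(k(p(c), 0), 0), c), c)):
1. m(e, 0, f(f(k(k(p(c), 0), 0), c), c))  →  m(e, 0, f(k(k(p(c), 0), 0), c))   [R1 at 3]
2. m(e, 0, f(k(k(p(c), 0), 0), c))  →  m(e, 0, k(k(p(c), 0), 0))   [R1 at 3]
3. m(e, 0, k(k(p(c), 0), 0))  →  m(e, 0, k(e, 0))   [R2 at 3.1]
4. m(e, 0, k(e, 0))  →  m(e, 0, p(0))   [R8 at 3]
5. m(e, 0, p(0))  →  0   [R3 at ε]

Reduce t₂ = m(e, f(m(e, 0, p(pair(m(e, p(e), p(0)), e))), pair(pair(c, c), e)), p(m(pair(p(c), e), pair(p(e), pair(c, 0)), pair(p(0), pair(c, m(c, c, p(e))))))):
1. m(e, f(m(e, 0, p(pair(m(e, p(e), p(0)), e))), pair(pair(c, c), e)), p(m(pair(p(c), e), pair(p(e), pair(c, 0)), pair(p(0), pair(c, m(c, c, p(e)))))))  →  m(pair(p(c), e), pair(p(e), pair(c, 0)), pair(p(0), pair(c, m(c, c, p(e)))))   [R3 at ε]
2. m(pair(p(c), e), pair(p(e), pair(c, 0)), pair(p(0), pair(c, m(c, c, p(e)))))  →  0   [R4 at ε]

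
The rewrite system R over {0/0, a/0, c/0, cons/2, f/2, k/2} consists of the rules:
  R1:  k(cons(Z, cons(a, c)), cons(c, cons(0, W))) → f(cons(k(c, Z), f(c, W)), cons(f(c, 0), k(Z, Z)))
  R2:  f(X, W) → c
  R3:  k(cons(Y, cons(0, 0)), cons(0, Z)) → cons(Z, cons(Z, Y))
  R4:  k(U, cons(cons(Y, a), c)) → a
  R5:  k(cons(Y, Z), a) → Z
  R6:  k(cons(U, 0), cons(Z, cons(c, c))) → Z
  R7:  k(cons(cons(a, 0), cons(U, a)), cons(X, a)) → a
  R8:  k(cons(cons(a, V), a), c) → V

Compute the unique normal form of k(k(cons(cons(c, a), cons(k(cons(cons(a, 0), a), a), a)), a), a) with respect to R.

a

1. k(k(cons(cons(c, a), cons(k(cons(cons(a, 0), a), a), a)), a), a)  →  k(cons(k(cons(cons(a, 0), a), a), a), a)   [R5 at 1]
2. k(cons(k(cons(cons(a, 0), a), a), a), a)  →  a   [R5 at ε]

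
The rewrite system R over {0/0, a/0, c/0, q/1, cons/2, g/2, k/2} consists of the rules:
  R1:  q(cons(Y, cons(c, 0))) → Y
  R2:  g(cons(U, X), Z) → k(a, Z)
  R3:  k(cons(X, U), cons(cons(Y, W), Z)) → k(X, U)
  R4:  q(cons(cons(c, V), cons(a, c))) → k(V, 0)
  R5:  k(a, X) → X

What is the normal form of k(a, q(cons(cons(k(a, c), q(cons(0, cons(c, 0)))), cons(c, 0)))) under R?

1. k(a, q(cons(cons(k(a, c), q(cons(0, cons(c, 0)))), cons(c, 0))))  →  q(cons(cons(k(a, c), q(cons(0, cons(c, 0)))), cons(c, 0)))   [R5 at ε]
2. q(cons(cons(k(a, c), q(cons(0, cons(c, 0)))), cons(c, 0)))  →  cons(k(a, c), q(cons(0, cons(c, 0))))   [R1 at ε]
3. cons(k(a, c), q(cons(0, cons(c, 0))))  →  cons(c, q(cons(0, cons(c, 0))))   [R5 at 1]
4. cons(c, q(cons(0, cons(c, 0))))  →  cons(c, 0)   [R1 at 2]

cons(c, 0)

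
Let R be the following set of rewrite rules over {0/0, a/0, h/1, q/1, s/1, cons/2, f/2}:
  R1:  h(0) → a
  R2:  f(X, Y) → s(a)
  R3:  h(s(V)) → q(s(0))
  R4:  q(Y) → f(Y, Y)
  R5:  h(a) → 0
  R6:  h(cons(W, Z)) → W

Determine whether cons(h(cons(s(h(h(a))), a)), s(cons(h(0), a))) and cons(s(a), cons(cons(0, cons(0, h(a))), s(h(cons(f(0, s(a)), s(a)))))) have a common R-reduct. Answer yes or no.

no — NF(t₁) = cons(s(a), s(cons(a, a))), NF(t₂) = cons(s(a), cons(cons(0, cons(0, 0)), s(s(a))))

Reduce t₁ = cons(h(cons(s(h(h(a))), a)), s(cons(h(0), a))):
1. cons(h(cons(s(h(h(a))), a)), s(cons(h(0), a)))  →  cons(s(h(h(a))), s(cons(h(0), a)))   [R6 at 1]
2. cons(s(h(h(a))), s(cons(h(0), a)))  →  cons(s(h(0)), s(cons(h(0), a)))   [R5 at 1.1.1]
3. cons(s(h(0)), s(cons(h(0), a)))  →  cons(s(a), s(cons(h(0), a)))   [R1 at 1.1]
4. cons(s(a), s(cons(h(0), a)))  →  cons(s(a), s(cons(a, a)))   [R1 at 2.1.1]

Reduce t₂ = cons(s(a), cons(cons(0, cons(0, h(a))), s(h(cons(f(0, s(a)), s(a)))))):
1. cons(s(a), cons(cons(0, cons(0, h(a))), s(h(cons(f(0, s(a)), s(a))))))  →  cons(s(a), cons(cons(0, cons(0, 0)), s(h(cons(f(0, s(a)), s(a))))))   [R5 at 2.1.2.2]
2. cons(s(a), cons(cons(0, cons(0, 0)), s(h(cons(f(0, s(a)), s(a))))))  →  cons(s(a), cons(cons(0, cons(0, 0)), s(f(0, s(a)))))   [R6 at 2.2.1]
3. cons(s(a), cons(cons(0, cons(0, 0)), s(f(0, s(a)))))  →  cons(s(a), cons(cons(0, cons(0, 0)), s(s(a))))   [R2 at 2.2.1]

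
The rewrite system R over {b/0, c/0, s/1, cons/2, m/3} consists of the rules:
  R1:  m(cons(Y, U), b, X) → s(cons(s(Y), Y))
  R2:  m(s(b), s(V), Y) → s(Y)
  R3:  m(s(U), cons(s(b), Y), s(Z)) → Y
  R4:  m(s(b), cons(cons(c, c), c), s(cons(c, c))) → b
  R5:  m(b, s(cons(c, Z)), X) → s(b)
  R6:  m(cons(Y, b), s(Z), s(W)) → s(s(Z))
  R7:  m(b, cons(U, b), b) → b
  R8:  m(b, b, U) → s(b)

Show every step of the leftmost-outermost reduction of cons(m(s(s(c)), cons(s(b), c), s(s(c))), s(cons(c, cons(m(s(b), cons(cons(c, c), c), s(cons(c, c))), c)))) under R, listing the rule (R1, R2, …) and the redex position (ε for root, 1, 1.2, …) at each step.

1. cons(m(s(s(c)), cons(s(b), c), s(s(c))), s(cons(c, cons(m(s(b), cons(cons(c, c), c), s(cons(c, c))), c))))  →  cons(c, s(cons(c, cons(m(s(b), cons(cons(c, c), c), s(cons(c, c))), c))))   [R3 at 1]
2. cons(c, s(cons(c, cons(m(s(b), cons(cons(c, c), c), s(cons(c, c))), c))))  →  cons(c, s(cons(c, cons(b, c))))   [R4 at 2.1.2.1]

cons(c, s(cons(c, cons(b, c))))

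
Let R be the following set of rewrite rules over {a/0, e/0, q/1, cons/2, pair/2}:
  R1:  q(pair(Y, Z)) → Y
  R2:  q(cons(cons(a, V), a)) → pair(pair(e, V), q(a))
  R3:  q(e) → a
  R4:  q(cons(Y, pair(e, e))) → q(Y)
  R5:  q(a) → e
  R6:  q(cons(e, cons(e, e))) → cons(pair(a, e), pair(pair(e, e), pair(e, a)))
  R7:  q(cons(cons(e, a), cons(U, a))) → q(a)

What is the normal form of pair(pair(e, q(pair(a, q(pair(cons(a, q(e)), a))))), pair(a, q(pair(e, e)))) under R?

pair(pair(e, a), pair(a, e))

1. pair(pair(e, q(pair(a, q(pair(cons(a, q(e)), a))))), pair(a, q(pair(e, e))))  →  pair(pair(e, a), pair(a, q(pair(e, e))))   [R1 at 1.2]
2. pair(pair(e, a), pair(a, q(pair(e, e))))  →  pair(pair(e, a), pair(a, e))   [R1 at 2.2]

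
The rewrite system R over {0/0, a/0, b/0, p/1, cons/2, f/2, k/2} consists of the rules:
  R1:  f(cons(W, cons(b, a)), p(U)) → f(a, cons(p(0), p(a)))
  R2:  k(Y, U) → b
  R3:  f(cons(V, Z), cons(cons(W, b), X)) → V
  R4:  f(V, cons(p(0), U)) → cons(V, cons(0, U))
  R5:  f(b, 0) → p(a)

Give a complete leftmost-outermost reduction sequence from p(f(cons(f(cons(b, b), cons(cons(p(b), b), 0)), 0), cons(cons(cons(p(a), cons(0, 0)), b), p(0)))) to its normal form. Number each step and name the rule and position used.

p(b)

1. p(f(cons(f(cons(b, b), cons(cons(p(b), b), 0)), 0), cons(cons(cons(p(a), cons(0, 0)), b), p(0))))  →  p(f(cons(b, b), cons(cons(p(b), b), 0)))   [R3 at 1]
2. p(f(cons(b, b), cons(cons(p(b), b), 0)))  →  p(b)   [R3 at 1]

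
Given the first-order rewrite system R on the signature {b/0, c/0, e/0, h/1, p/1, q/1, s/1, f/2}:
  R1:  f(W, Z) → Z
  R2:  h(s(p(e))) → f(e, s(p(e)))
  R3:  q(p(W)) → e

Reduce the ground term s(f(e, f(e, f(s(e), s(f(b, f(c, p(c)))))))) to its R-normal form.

1. s(f(e, f(e, f(s(e), s(f(b, f(c, p(c))))))))  →  s(f(e, f(s(e), s(f(b, f(c, p(c)))))))   [R1 at 1]
2. s(f(e, f(s(e), s(f(b, f(c, p(c)))))))  →  s(f(s(e), s(f(b, f(c, p(c))))))   [R1 at 1]
3. s(f(s(e), s(f(b, f(c, p(c))))))  →  s(s(f(b, f(c, p(c)))))   [R1 at 1]
4. s(s(f(b, f(c, p(c)))))  →  s(s(f(c, p(c))))   [R1 at 1.1]
5. s(s(f(c, p(c))))  →  s(s(p(c)))   [R1 at 1.1]

s(s(p(c)))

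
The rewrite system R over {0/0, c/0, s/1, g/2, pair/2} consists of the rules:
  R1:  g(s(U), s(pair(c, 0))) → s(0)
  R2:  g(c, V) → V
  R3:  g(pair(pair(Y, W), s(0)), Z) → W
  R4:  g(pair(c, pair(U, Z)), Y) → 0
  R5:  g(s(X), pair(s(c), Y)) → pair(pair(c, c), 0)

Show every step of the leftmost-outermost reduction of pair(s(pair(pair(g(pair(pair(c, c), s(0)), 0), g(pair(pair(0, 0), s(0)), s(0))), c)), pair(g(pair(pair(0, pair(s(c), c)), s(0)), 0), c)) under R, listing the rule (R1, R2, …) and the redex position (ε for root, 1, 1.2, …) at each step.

1. pair(s(pair(pair(g(pair(pair(c, c), s(0)), 0), g(pair(pair(0, 0), s(0)), s(0))), c)), pair(g(pair(pair(0, pair(s(c), c)), s(0)), 0), c))  →  pair(s(pair(pair(c, g(pair(pair(0, 0), s(0)), s(0))), c)), pair(g(pair(pair(0, pair(s(c), c)), s(0)), 0), c))   [R3 at 1.1.1.1]
2. pair(s(pair(pair(c, g(pair(pair(0, 0), s(0)), s(0))), c)), pair(g(pair(pair(0, pair(s(c), c)), s(0)), 0), c))  →  pair(s(pair(pair(c, 0), c)), pair(g(pair(pair(0, pair(s(c), c)), s(0)), 0), c))   [R3 at 1.1.1.2]
3. pair(s(pair(pair(c, 0), c)), pair(g(pair(pair(0, pair(s(c), c)), s(0)), 0), c))  →  pair(s(pair(pair(c, 0), c)), pair(pair(s(c), c), c))   [R3 at 2.1]

pair(s(pair(pair(c, 0), c)), pair(pair(s(c), c), c))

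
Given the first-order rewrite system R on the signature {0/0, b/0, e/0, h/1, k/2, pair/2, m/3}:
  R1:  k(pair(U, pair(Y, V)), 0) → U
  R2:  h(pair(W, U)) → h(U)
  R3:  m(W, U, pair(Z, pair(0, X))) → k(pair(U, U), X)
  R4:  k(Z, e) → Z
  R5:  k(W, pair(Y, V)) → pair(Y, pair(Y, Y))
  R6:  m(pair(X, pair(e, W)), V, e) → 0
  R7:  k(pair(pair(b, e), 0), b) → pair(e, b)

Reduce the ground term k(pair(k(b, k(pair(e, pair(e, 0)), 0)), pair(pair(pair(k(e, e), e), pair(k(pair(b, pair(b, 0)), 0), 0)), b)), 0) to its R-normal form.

b

1. k(pair(k(b, k(pair(e, pair(e, 0)), 0)), pair(pair(pair(k(e, e), e), pair(k(pair(b, pair(b, 0)), 0), 0)), b)), 0)  →  k(b, k(pair(e, pair(e, 0)), 0))   [R1 at ε]
2. k(b, k(pair(e, pair(e, 0)), 0))  →  k(b, e)   [R1 at 2]
3. k(b, e)  →  b   [R4 at ε]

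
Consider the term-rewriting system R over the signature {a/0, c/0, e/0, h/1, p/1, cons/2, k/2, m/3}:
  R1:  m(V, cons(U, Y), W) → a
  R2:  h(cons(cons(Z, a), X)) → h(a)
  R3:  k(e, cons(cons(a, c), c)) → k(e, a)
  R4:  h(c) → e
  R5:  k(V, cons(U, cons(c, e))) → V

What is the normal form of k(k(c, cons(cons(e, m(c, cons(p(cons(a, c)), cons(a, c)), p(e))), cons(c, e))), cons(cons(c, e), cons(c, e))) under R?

1. k(k(c, cons(cons(e, m(c, cons(p(cons(a, c)), cons(a, c)), p(e))), cons(c, e))), cons(cons(c, e), cons(c, e)))  →  k(c, cons(cons(e, m(c, cons(p(cons(a, c)), cons(a, c)), p(e))), cons(c, e)))   [R5 at ε]
2. k(c, cons(cons(e, m(c, cons(p(cons(a, c)), cons(a, c)), p(e))), cons(c, e)))  →  c   [R5 at ε]

c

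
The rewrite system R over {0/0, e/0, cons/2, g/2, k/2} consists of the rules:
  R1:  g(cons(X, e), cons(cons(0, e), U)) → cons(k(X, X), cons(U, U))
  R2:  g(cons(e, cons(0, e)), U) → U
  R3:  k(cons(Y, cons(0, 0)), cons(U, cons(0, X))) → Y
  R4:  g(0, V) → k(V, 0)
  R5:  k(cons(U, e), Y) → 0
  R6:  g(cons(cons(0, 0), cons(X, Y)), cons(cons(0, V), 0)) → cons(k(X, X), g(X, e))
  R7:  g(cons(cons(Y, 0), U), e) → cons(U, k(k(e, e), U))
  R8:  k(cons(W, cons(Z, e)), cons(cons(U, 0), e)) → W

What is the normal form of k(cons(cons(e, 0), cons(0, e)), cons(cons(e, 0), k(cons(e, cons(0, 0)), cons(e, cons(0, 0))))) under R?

1. k(cons(cons(e, 0), cons(0, e)), cons(cons(e, 0), k(cons(e, cons(0, 0)), cons(e, cons(0, 0)))))  →  k(cons(cons(e, 0), cons(0, e)), cons(cons(e, 0), e))   [R3 at 2.2]
2. k(cons(cons(e, 0), cons(0, e)), cons(cons(e, 0), e))  →  cons(e, 0)   [R8 at ε]

cons(e, 0)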